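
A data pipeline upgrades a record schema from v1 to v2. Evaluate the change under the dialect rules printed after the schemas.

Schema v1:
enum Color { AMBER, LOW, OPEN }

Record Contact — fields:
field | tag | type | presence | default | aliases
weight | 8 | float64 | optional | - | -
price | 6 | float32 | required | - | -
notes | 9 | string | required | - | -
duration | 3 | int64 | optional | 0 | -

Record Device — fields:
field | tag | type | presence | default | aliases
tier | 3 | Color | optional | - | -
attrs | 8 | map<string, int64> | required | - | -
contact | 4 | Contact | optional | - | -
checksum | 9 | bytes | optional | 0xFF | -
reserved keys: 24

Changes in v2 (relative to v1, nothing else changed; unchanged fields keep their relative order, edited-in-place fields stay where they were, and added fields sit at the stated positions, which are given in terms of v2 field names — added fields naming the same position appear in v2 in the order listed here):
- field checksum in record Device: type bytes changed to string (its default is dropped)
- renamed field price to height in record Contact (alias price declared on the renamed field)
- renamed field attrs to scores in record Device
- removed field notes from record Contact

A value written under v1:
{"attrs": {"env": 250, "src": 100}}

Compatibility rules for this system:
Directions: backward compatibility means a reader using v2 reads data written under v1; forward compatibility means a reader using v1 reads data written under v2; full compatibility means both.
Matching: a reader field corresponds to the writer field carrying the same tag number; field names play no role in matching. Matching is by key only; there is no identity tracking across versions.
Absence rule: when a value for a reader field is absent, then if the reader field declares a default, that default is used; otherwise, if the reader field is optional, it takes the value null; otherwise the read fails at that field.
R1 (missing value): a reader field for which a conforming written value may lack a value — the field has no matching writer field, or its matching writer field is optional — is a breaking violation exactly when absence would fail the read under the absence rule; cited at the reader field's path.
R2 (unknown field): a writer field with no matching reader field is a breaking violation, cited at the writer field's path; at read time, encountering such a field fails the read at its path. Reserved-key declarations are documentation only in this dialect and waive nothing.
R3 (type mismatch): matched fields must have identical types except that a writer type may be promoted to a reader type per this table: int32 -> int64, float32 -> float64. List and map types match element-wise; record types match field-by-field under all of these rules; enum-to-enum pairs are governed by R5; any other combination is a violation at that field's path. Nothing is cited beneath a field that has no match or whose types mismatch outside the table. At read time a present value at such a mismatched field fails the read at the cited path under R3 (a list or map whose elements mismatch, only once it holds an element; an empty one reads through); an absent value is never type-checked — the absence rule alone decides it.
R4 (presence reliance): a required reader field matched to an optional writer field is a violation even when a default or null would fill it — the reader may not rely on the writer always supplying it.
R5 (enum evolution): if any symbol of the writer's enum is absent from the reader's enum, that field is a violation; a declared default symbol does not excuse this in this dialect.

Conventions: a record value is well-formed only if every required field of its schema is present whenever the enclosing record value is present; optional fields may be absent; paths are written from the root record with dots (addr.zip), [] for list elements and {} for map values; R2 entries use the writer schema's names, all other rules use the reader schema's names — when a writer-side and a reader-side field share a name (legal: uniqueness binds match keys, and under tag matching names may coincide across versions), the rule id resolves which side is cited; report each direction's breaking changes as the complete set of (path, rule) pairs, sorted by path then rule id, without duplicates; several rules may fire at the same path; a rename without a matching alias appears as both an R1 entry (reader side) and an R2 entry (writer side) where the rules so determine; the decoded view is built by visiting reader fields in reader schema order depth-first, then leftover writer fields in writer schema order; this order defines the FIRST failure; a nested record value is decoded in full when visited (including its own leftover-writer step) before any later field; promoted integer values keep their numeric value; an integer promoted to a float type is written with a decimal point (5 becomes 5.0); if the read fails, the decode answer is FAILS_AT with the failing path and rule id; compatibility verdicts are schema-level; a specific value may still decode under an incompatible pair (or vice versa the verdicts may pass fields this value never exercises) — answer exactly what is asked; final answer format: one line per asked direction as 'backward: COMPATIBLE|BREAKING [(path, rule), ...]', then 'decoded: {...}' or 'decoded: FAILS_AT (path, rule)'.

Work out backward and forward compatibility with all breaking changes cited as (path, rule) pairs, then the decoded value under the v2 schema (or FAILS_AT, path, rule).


arrows below run writer -> reader for Device
backward analysis of Device with v2 as reader and v1 as writer:
  tier: paired with writer tier (Color -> Color; writer optional)
  scores: paired with writer attrs (map<string, int64> -> map<string, int64>; writer required)
  contact: paired with writer contact (Contact -> Contact; writer optional)
  checksum: paired with writer checksum (bytes -> string; writer optional)
  contact.weight: paired with writer contact.weight (float64 -> float64; writer optional)
  contact.height: paired with writer contact.price (float32 -> float32; writer required)
  contact.duration: paired with writer contact.duration (int64 -> int64; writer optional)
  contact.notes (writer side), unknown to reader
  R3 fires at checksum
  R2 fires at contact.notes
  => 2 violation(s): backward is BREAKING for Device
forward analysis of Device with v1 as reader and v2 as writer:
  tier: paired with writer tier (Color -> Color; writer optional)
  attrs: paired with writer scores (map<string, int64> -> map<string, int64>; writer required)
  contact: paired with writer contact (Contact -> Contact; writer optional)
  checksum: paired with writer checksum (string -> bytes; writer optional)
  contact.weight: paired with writer contact.weight (float64 -> float64; writer optional)
  contact.price: paired with writer contact.height (float32 -> float32; writer required)
  contact.notes has no writer counterpart
  contact.duration: paired with writer contact.duration (int64 -> int64; writer optional)
  R3 fires at checksum
  R1 fires at contact.notes
  => 2 violation(s): forward is BREAKING for Device
decode (reader v2):
  tier := null (not supplied -> null)
  scores := {"env": 250, "src": 100} (from writer attrs)
  contact := null (not supplied -> null)
  checksum := null (not supplied -> null)
  => decoded: {"tier": null, "scores": {"env": 250, "src": 100}, "contact": null, "checksum": null}

backward: BREAKING [(checksum, R3), (contact.notes, R2)]; forward: BREAKING [(checksum, R3), (contact.notes, R1)]; decoded: {"tier": null, "scores": {"env": 250, "src": 100}, "contact": null, "checksum": null}


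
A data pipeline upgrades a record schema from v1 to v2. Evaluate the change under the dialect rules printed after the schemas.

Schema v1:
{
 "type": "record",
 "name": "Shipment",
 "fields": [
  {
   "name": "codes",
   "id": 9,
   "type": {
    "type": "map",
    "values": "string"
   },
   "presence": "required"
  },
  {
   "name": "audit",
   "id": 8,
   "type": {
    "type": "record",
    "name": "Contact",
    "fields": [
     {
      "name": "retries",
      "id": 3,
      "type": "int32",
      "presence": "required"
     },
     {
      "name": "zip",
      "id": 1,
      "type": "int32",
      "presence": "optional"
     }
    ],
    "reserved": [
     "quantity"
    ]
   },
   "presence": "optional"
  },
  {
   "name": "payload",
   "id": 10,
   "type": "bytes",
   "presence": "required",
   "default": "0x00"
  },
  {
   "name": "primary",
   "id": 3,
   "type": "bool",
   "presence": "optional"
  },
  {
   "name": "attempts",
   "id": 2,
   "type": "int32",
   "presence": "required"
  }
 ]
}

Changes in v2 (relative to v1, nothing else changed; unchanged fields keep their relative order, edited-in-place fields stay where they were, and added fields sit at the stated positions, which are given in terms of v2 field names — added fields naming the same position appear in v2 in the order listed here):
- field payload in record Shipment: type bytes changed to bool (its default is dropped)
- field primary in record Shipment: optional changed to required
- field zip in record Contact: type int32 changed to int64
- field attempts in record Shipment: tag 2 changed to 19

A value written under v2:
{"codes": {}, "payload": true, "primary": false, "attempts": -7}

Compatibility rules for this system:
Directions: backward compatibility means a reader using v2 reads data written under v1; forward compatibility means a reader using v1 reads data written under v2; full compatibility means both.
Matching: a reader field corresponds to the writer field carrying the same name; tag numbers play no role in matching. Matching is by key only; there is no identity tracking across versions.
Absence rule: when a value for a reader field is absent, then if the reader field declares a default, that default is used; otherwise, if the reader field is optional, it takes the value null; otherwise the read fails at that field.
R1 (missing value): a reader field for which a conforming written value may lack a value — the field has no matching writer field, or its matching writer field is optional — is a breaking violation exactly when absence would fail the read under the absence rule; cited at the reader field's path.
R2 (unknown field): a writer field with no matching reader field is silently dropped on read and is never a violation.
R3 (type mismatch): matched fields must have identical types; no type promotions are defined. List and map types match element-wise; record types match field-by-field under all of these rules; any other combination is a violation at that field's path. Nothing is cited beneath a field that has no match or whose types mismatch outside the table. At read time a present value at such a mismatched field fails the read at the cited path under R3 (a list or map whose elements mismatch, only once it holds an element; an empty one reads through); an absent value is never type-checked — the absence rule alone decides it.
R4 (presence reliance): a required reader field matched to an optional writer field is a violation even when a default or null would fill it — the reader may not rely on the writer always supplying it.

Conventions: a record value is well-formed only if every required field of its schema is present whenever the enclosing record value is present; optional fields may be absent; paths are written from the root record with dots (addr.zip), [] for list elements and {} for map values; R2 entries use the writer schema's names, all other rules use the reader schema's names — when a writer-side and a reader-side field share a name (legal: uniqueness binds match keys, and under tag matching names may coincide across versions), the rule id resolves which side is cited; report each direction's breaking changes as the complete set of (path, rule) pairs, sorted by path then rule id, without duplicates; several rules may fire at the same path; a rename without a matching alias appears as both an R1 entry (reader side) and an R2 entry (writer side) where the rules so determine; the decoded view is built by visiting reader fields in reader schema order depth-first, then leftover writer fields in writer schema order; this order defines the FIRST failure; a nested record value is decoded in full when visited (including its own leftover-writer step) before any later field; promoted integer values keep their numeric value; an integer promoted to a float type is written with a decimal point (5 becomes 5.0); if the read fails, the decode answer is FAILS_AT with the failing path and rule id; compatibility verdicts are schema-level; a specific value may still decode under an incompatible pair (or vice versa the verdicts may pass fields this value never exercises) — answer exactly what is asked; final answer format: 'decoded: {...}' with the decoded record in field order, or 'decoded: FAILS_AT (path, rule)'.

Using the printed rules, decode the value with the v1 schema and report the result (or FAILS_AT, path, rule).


the writer's type comes first in each Shipment pair
decode walk for Shipment under reader schema v1:
  codes := {}
  audit := null (not supplied -> null)
  read fails at payload under R3
  => FAILS_AT (payload, R3)
checking off the Shipment differences that do not matter here:
  field primary in record Shipment: optional changed to required -> shifts the Shipment verdicts, not this decode
  field zip in record Contact: type int32 changed to int64 -> shifts the Shipment verdicts, not this decode
  field attempts in record Shipment: tag 2 changed to 19 -> fires no rule on Shipment under this dialect and leaves the result unchanged

decoded: FAILS_AT (payload, R3)


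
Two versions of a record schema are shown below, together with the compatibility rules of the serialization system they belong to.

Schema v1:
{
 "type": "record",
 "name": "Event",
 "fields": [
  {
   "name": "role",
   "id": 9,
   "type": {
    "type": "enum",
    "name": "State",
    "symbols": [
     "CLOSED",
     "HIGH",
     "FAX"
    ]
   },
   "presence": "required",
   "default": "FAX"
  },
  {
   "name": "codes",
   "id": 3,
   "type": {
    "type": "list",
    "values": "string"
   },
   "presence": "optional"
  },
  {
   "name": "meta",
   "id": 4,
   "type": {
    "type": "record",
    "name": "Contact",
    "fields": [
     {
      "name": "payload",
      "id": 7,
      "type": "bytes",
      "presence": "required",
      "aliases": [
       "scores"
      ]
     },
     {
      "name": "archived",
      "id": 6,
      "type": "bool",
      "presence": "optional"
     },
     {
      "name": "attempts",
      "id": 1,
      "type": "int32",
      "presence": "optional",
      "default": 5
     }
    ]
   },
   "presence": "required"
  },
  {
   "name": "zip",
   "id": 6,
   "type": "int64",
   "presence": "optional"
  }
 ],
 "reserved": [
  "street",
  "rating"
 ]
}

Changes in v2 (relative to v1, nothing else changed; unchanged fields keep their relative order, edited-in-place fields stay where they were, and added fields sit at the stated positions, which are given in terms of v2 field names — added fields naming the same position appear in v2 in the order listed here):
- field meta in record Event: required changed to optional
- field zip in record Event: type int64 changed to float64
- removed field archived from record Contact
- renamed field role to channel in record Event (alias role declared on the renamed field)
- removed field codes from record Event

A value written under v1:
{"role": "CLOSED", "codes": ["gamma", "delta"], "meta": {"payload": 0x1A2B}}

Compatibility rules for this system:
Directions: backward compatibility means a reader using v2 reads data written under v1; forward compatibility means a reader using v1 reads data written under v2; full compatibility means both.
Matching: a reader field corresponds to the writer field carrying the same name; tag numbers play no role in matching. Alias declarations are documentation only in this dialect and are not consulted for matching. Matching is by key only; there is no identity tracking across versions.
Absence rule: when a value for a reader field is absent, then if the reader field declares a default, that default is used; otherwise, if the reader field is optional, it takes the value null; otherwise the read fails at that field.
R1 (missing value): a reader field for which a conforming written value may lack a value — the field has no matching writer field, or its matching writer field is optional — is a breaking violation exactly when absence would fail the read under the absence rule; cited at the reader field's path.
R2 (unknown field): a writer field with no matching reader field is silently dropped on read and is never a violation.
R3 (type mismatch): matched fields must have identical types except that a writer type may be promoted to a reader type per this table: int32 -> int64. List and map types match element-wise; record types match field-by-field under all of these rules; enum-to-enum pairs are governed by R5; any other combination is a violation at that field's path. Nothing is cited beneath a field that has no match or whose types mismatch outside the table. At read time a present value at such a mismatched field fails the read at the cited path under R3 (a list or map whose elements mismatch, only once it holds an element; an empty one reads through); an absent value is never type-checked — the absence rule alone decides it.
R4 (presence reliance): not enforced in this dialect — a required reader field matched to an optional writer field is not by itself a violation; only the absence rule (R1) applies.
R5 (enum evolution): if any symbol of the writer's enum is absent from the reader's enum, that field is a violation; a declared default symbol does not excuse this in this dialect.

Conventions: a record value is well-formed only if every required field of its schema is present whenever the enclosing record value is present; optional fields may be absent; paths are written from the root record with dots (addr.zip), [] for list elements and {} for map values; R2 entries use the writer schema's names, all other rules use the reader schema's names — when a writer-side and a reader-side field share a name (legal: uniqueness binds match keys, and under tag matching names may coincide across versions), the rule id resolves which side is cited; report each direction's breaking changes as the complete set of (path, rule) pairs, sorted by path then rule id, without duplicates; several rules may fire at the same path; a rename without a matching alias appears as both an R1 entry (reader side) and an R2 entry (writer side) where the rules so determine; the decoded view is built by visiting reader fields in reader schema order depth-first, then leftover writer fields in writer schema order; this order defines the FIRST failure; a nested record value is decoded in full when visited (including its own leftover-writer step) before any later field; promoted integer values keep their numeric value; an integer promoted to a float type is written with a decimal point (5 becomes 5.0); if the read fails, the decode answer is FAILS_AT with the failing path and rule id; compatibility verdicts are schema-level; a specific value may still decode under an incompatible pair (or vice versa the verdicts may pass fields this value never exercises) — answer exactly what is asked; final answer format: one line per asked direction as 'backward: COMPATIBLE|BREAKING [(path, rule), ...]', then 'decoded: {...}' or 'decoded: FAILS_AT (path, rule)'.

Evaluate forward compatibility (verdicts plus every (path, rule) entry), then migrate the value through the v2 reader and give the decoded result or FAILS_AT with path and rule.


each type pair in Event: writer, then reader
forward on Event — v1 reading data written by v2:
  role: no writer-side match
  codes: no writer-side match
  Contact -> Contact, writer optional: meta aligns to meta
  float64 -> int64, writer optional: zip aligns to zip
  channel (writer side), unknown to reader
  bytes -> bytes, writer required: meta.payload aligns to meta.payload
  meta.archived: no writer-side match
  int32 -> int32, writer optional: meta.attempts aligns to meta.attempts
  R1 fires at meta
  R3 fires at zip
  => 2 violation(s): forward is BREAKING for Event
decoding the Event value with the v2 reader:
  channel := "FAX" (absent -> default)
  meta.payload := 0x1A2B
  meta.attempts := 5 (absent -> default)
  zip := null (absent, optional -> null)
  writer role: unknown -> dropped
  writer codes: unknown -> dropped
  => decoded: {"channel": "FAX", "meta": {"payload": 0x1A2B, "attempts": 5}, "zip": null}

forward: BREAKING [(meta, R1), (zip, R3)]; decoded: {"channel": "FAX", "meta": {"payload": 0x1A2B, "attempts": 5}, "zip": null}


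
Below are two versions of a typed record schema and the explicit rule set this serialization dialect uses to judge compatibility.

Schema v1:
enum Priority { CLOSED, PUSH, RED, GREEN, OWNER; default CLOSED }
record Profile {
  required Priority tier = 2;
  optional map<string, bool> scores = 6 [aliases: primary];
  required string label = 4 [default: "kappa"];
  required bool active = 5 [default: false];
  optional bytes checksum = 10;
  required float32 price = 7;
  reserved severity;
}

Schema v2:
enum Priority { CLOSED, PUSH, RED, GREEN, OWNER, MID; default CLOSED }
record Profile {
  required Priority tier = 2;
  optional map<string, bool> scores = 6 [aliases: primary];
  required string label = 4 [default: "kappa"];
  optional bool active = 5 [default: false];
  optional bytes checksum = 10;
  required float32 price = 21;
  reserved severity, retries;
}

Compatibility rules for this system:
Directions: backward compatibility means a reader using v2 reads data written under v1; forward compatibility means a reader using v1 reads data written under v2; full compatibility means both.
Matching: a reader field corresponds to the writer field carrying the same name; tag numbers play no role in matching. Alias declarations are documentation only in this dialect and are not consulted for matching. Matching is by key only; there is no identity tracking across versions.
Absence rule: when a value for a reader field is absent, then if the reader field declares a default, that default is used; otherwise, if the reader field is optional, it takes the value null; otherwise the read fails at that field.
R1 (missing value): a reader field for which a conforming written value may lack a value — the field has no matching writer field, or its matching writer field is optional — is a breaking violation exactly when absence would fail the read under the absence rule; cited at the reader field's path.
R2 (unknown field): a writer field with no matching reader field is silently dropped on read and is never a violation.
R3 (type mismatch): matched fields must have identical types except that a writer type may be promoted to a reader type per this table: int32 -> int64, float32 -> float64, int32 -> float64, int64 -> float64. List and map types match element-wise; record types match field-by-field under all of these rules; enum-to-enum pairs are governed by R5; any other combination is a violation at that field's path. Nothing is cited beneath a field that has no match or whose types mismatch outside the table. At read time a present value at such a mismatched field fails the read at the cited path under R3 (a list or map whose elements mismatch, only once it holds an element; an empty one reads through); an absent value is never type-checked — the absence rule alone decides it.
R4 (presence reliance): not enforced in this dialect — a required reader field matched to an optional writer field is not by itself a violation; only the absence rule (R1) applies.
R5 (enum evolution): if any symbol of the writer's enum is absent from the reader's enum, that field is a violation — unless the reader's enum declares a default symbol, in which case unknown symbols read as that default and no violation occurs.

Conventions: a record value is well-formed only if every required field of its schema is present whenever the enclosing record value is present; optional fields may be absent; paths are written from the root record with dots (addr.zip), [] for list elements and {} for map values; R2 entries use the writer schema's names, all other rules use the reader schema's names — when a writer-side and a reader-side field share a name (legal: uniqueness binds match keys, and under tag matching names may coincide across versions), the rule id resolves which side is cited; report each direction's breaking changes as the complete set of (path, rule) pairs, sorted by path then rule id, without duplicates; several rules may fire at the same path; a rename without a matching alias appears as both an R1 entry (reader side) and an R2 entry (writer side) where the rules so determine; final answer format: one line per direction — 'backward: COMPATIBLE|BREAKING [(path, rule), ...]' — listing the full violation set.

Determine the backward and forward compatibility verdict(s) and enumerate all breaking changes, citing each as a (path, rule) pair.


in Profile below, arrows point writer -> reader
checking backward for Profile: reader v2 against writer v1:
  writer required, Priority -> Priority: reader tier maps from writer tier
  writer optional, map<string, bool> -> map<string, bool>: reader scores maps from writer scores
  writer required, string -> string: reader label maps from writer label
  writer required, bool -> bool: reader active maps from writer active
  writer optional, bytes -> bytes: reader checksum maps from writer checksum
  writer required, float32 -> float32: reader price maps from writer price
  => no violations; backward on Profile: COMPATIBLE
checking forward for Profile: reader v1 against writer v2:
  writer required, Priority -> Priority: reader tier maps from writer tier
  writer optional, map<string, bool> -> map<string, bool>: reader scores maps from writer scores
  writer required, string -> string: reader label maps from writer label
  writer optional, bool -> bool: reader active maps from writer active
  writer optional, bytes -> bytes: reader checksum maps from writer checksum
  writer required, float32 -> float32: reader price maps from writer price
  => no violations; forward on Profile: COMPATIBLE

backward: COMPATIBLE []; forward: COMPATIBLE []


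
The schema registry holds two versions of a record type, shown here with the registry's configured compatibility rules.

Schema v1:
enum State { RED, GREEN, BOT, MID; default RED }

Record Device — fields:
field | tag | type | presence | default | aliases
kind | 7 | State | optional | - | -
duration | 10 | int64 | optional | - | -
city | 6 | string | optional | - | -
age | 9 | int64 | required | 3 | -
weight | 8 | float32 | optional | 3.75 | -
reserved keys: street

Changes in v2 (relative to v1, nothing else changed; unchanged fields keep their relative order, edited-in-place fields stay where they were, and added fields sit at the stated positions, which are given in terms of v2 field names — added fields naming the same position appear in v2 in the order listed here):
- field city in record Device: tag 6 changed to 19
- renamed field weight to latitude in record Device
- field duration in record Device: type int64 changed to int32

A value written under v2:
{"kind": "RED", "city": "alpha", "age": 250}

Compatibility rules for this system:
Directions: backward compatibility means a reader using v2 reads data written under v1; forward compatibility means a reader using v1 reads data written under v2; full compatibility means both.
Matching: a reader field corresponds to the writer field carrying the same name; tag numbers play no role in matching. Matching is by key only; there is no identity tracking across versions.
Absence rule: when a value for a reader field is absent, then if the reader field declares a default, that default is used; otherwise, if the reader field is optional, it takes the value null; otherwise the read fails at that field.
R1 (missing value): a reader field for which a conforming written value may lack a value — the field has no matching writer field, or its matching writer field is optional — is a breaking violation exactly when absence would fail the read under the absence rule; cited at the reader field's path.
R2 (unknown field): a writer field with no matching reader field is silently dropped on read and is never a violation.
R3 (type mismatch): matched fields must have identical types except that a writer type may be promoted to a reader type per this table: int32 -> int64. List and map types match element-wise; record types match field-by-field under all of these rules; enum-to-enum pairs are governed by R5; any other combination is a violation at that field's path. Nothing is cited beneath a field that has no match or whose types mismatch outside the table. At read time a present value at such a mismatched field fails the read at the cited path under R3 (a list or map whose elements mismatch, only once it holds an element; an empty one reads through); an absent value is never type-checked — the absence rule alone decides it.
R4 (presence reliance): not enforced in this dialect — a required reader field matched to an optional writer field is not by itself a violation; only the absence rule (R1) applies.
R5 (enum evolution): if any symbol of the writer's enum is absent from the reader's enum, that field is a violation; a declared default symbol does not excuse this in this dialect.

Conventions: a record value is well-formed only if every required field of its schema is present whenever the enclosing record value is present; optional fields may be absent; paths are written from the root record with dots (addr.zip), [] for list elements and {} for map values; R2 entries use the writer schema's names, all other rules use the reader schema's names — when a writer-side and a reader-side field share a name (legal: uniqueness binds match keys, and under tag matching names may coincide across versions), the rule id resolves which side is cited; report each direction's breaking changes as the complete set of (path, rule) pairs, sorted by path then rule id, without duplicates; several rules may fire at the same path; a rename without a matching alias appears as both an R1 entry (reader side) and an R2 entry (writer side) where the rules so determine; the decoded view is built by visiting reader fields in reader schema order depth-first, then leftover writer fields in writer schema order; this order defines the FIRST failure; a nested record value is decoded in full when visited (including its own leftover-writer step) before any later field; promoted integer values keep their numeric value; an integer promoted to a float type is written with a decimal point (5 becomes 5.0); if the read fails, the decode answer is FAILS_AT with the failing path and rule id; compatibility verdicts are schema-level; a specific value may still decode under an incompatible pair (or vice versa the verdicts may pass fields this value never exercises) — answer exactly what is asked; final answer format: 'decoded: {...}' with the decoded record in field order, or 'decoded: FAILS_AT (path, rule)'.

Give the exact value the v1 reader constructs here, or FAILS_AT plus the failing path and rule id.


decoded: {"kind": "RED", "duration": null, "city": "alpha", "age": 250, "weight": 3.75}

the writer's type comes first in each Device pair
migrating the Device value to v1:
  kind := "RED"
  duration := null (not supplied -> null)
  city := "alpha"
  age := 250
  weight := 3.75 (no value, default fills)
  => decoded: {"kind": "RED", "duration": null, "city": "alpha", "age": 250, "weight": 3.75}
checking off the Device differences that do not matter here:
  field city in record Device: tag 6 changed to 19 -> fires no rule on Device under this dialect and leaves the result unchanged
  renamed field weight to latitude in record Device -> fires no rule on Device under this dialect and leaves the result unchanged
  field duration in record Device: type int64 changed to int32 -> shifts the Device verdicts, not this decode


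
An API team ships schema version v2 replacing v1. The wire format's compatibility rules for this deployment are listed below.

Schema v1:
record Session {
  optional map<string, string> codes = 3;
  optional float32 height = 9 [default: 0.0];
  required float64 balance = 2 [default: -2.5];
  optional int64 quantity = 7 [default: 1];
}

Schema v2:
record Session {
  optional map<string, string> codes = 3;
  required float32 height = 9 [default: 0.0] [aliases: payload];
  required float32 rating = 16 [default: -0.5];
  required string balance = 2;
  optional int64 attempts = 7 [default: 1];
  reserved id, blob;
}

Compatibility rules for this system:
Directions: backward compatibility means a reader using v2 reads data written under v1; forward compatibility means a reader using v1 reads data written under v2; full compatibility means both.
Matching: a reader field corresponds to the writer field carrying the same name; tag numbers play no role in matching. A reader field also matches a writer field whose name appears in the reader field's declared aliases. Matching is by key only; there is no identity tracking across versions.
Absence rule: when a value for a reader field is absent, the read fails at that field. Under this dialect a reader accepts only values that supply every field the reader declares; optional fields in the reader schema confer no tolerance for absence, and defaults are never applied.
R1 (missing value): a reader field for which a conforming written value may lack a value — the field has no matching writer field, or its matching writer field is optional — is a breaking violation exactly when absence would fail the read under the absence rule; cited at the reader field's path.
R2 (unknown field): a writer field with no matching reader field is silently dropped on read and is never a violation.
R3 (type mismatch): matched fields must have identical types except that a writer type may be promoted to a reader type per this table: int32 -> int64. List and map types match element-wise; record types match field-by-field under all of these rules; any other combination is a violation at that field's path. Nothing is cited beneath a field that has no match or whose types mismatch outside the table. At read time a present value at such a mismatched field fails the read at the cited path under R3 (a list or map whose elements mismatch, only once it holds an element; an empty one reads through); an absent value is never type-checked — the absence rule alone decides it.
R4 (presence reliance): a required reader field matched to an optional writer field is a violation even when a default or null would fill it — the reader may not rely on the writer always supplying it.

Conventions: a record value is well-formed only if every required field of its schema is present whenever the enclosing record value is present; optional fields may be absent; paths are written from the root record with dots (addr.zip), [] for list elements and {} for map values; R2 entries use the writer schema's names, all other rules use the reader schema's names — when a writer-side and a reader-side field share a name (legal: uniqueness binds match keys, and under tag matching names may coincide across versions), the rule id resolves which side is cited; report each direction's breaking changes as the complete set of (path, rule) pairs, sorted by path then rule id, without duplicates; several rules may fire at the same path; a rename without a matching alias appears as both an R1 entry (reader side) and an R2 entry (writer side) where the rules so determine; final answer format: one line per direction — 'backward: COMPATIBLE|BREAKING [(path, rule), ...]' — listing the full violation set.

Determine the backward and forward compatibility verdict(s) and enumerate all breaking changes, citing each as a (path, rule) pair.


arrows below run writer -> reader for Session
backward pass over Session, reader schema v2, writer schema v1:
  codes: paired with writer codes (map<string, string> -> map<string, string>; writer optional)
  height: paired with writer height (float32 -> float32; writer optional)
  rating has no writer counterpart
  balance: paired with writer balance (float64 -> string; writer required)
  attempts has no writer counterpart
  quantity (writer side), unknown to reader
  breaking: (attempts, R1)
  breaking: (balance, R3)
  breaking: (codes, R1)
  breaking: (height, R1)
  breaking: (height, R4)
  breaking: (rating, R1)
  => backward: BREAKING (6)
forward pass over Session, reader schema v1, writer schema v2:
  codes: paired with writer codes (map<string, string> -> map<string, string>; writer optional)
  height: paired with writer height (float32 -> float32; writer required)
  balance: paired with writer balance (string -> float64; writer required)
  quantity has no writer counterpart
  rating (writer side), unknown to reader
  attempts (writer side), unknown to reader
  breaking: (balance, R3)
  breaking: (codes, R1)
  breaking: (quantity, R1)
  => forward: BREAKING (3)

backward: BREAKING [(attempts, R1), (balance, R3), (codes, R1), (height, R1), (height, R4), (rating, R1)]; forward: BREAKING [(balance, R3), (codes, R1), (quantity, R1)]


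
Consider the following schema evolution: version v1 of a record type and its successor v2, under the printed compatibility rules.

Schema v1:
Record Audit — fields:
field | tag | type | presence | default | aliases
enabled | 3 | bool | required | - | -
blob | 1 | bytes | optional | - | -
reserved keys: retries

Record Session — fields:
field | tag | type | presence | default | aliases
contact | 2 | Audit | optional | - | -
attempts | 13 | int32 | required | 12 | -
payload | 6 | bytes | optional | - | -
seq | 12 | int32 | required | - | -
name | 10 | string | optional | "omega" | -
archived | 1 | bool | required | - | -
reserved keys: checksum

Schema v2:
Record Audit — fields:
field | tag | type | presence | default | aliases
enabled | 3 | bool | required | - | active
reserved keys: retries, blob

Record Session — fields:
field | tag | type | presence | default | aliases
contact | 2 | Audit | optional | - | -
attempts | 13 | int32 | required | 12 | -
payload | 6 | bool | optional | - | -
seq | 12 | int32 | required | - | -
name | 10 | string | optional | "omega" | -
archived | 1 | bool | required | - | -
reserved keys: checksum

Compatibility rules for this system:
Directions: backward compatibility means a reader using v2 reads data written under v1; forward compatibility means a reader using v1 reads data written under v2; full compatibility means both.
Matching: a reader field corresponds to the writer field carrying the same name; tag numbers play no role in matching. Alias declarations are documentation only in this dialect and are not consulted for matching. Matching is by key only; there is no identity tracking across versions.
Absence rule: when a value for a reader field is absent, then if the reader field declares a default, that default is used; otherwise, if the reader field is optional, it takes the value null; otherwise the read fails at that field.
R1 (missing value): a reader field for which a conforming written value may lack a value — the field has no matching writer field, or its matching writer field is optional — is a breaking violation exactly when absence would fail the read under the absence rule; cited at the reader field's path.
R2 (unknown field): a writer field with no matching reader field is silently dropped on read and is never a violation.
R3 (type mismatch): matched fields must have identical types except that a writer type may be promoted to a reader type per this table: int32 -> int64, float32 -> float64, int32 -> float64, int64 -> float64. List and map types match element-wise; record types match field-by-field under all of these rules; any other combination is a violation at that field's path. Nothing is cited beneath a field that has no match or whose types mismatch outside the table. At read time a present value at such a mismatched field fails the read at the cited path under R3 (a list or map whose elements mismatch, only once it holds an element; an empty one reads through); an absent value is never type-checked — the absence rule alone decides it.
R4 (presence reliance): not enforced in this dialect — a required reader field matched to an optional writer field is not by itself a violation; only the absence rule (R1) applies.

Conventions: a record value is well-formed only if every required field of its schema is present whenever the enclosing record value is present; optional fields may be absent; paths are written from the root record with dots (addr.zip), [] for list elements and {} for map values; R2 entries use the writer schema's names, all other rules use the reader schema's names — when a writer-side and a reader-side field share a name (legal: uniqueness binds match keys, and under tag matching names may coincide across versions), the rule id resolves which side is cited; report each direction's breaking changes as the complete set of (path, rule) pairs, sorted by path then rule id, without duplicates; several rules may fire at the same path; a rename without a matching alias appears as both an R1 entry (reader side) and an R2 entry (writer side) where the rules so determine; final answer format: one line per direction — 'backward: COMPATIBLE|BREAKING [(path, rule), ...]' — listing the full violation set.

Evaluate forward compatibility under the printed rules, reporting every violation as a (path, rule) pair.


in Session below, arrows point writer -> reader
checking forward for Session: reader v1 against writer v2:
  contact: Audit -> Audit, writer optional; from contact
  attempts: int32 -> int32, writer required; from attempts
  payload: bool -> bytes, writer optional; from payload
  seq: int32 -> int32, writer required; from seq
  name: string -> string, writer optional; from name
  archived: bool -> bool, writer required; from archived
  contact.enabled: bool -> bool, writer required; from contact.enabled
  contact.blob: no writer-side match
  breaking: (payload, R3)
  forward on Session therefore BREAKING (1)
diffs on Session not affecting the asked answer:
  removed field blob from record Audit (its key "blob" joins the reserved list) -> triggers nothing under Session's printed rules — same verdict

forward: BREAKING [(payload, R3)]
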